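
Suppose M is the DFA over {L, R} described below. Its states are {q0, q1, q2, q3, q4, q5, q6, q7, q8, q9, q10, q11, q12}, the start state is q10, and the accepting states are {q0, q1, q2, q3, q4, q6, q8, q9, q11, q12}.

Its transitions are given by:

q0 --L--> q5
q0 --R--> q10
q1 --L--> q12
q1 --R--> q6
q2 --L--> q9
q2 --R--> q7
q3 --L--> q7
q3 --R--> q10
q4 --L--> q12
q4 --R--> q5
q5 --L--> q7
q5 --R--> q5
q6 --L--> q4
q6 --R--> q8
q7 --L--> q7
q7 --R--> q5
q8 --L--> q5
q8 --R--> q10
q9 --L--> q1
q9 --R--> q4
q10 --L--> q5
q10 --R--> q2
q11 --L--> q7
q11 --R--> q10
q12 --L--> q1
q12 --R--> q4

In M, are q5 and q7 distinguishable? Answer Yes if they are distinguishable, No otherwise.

No

First remove the unreachable states {q0,q3,q11}; 10 states remain.
P0 = {q1,q2,q4,q6,q8,q9,q12} | {q5,q7,q10}.
On input L, block {q1,q2,q4,q6,q8,q9,q12} splits into {q1,q2,q4,q6,q9,q12} and {q8}.
Refine {q1,q2,q4,q6,q9,q12} on symbol R: members go to different blocks, giving {q1,q9,q12} and {q2,q4} and {q6}.
On input R, block {q1,q9,q12} splits into {q9,q12} and {q1}.
Refine {q5,q7,q10} on symbol R: members go to different blocks, giving {q5,q7} and {q10}.
Stable partition: {q9,q12} | {q5,q7} | {q8} | {q2,q4} | {q6} | {q1} | {q10} — 7 equivalence classes.
q5 and q7 lie in the same block of the stable partition, so they are equivalent — no string distinguishes them.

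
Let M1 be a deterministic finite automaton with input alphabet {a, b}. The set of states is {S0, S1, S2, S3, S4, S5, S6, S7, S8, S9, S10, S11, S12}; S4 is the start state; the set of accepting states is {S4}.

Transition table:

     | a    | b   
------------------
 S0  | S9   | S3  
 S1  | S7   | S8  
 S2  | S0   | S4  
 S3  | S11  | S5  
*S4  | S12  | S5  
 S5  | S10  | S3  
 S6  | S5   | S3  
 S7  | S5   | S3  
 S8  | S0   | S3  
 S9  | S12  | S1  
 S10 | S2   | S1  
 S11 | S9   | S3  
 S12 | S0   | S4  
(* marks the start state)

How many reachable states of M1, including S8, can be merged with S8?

Reachable states from the start: {S0,S1,S2,S3,S4,S5,S7,S8,S9,S10,S11,S12}. Unreachable: {S6} — drop them.
P0 = {S4} | {S0,S1,S2,S3,S5,S7,S8,S9,S10,S11,S12}.
Refine {S0,S1,S2,S3,S5,S7,S8,S9,S10,S11,S12} on symbol b: members go to different blocks, giving {S0,S1,S3,S5,S7,S8,S9,S10,S11} and {S2,S12}.
Refine {S0,S1,S3,S5,S7,S8,S9,S10,S11} on symbol a: members go to different blocks, giving {S0,S1,S3,S5,S7,S8,S11} and {S9,S10}.
On input a, block {S0,S1,S3,S5,S7,S8,S11} splits into {S1,S3,S7,S8} and {S0,S5,S11}.
On input a, block {S1,S3,S7,S8} splits into {S3,S7,S8} and {S1}.
Split {S3,S7,S8} by δ(·,b) → {S7,S8} and {S3}.
Stable partition: {S4} | {S7,S8} | {S2,S12} | {S9,S10} | {S0,S5,S11} | {S1} | {S3} — 7 equivalence classes.
The equivalence class containing S8 is {S7,S8}, of size 2.

2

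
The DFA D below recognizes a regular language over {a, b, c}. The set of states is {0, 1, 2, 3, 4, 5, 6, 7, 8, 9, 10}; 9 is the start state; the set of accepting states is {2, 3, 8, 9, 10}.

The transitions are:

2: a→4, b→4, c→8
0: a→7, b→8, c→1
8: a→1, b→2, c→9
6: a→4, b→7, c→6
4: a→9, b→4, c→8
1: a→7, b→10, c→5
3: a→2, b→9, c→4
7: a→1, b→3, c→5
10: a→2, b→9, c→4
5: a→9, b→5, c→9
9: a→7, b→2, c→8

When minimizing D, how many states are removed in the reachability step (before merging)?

2

Starting at 9 and following transitions, the reachable set is {1, 2, 3, 4, 5, 7, 8, 9, 10}. That leaves 0, 6 unreachable — 2 in total.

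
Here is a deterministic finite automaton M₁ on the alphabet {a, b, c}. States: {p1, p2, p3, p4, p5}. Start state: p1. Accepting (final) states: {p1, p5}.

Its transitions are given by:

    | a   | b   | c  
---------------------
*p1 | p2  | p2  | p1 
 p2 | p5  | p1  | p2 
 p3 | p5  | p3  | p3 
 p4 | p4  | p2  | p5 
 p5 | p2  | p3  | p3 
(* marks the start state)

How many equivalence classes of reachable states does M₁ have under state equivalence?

Reachable states from the start: {p1,p2,p3,p5}. Unreachable: {p4} — drop them.
Start with accepting vs non-accepting: {p1,p5} | {p2,p3}.
Refine {p1,p5} on symbol c: members go to different blocks, giving {p1} and {p5}.
Refine {p2,p3} on symbol b: members go to different blocks, giving {p2} and {p3}.
No further refinement is possible. Final partition (4 blocks): {p1} | {p2} | {p5} | {p3}.

4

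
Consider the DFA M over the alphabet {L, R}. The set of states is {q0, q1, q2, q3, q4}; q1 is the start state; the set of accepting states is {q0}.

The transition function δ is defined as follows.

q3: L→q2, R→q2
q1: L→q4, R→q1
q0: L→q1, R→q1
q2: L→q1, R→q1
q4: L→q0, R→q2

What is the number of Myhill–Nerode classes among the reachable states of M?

States {q3} cannot be reached from the start state, so discard them.
Start with accepting vs non-accepting: {q0} | {q1,q2,q4}.
Refine {q1,q2,q4} on symbol L: members go to different blocks, giving {q1,q2} and {q4}.
On input L, block {q1,q2} splits into {q1} and {q2}.
The partition is now stable with 4 blocks: {q0} | {q1} | {q4} | {q2}.

4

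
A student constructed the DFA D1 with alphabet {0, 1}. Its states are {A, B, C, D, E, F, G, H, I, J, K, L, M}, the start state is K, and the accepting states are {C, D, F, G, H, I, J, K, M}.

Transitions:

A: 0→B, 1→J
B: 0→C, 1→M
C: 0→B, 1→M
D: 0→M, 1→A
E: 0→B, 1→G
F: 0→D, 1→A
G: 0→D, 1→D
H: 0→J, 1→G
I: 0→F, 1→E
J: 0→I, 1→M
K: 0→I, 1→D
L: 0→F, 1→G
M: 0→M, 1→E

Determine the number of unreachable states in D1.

Starting at K and following transitions, the reachable set is {A, B, C, D, E, F, G, I, J, K, M}. That leaves H, L unreachable — 2 in total.

2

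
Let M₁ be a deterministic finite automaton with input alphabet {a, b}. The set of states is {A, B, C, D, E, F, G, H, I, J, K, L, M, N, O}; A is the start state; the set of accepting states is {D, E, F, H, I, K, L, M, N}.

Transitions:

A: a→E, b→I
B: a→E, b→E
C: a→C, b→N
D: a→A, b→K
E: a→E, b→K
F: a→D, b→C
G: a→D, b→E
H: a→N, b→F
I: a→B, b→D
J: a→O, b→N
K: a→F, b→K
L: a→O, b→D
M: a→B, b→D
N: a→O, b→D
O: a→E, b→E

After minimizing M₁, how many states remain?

Reachable states from the start: {A,B,C,D,E,F,I,K,N,O}. Unreachable: {G,H,J,L,M} — drop them.
Start with accepting vs non-accepting: {D,E,F,I,K,N} | {A,B,C,O}.
Split {D,E,F,I,K,N} by δ(·,a) → {D,I,N} and {E,F,K}.
Refine {D,I,N} on symbol b: members go to different blocks, giving {I,N} and {D}.
On input a, block {A,B,C,O} splits into {A,B,O} and {C}.
Split {A,B,O} by δ(·,b) → {B,O} and {A}.
Refine {E,F,K} on symbol a: members go to different blocks, giving {E,K} and {F}.
Refine {E,K} on symbol a: members go to different blocks, giving {E} and {K}.
The partition is now stable with 8 blocks: {I,N} | {B,O} | {E} | {D} | {C} | {A} | {F} | {K}.

8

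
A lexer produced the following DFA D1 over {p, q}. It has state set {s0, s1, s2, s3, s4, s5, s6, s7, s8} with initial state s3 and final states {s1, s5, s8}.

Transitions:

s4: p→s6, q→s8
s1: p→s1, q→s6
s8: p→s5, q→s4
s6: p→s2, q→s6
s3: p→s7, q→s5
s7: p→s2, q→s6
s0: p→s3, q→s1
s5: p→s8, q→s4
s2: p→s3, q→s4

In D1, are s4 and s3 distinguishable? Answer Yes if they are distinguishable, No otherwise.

No

Reachable states from the start: {s2,s3,s4,s5,s6,s7,s8}. Unreachable: {s0,s1} — drop them.
Start with accepting vs non-accepting: {s5,s8} | {s2,s3,s4,s6,s7}.
Refine {s2,s3,s4,s6,s7} on symbol q: members go to different blocks, giving {s2,s6,s7} and {s3,s4}.
Refine {s2,s6,s7} on symbol p: members go to different blocks, giving {s6,s7} and {s2}.
No further refinement is possible. Final partition (4 blocks): {s5,s8} | {s6,s7} | {s3,s4} | {s2}.
s4 and s3 lie in the same block of the stable partition, so they are equivalent — no string distinguishes them.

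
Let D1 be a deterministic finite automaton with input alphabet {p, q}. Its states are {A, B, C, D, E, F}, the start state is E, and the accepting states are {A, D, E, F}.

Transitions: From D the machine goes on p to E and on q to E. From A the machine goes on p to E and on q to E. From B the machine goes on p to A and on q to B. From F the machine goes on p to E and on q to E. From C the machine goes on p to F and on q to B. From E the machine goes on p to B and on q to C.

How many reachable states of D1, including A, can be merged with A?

Reachable states from the start: {A,B,C,E,F}. Unreachable: {D} — drop them.
P0 = {A,E,F} | {B,C}.
On input p, block {A,E,F} splits into {A,F} and {E}.
Stable partition: {A,F} | {B,C} | {E} — 3 equivalence classes.
The equivalence class containing A is {A,F}, of size 2.

2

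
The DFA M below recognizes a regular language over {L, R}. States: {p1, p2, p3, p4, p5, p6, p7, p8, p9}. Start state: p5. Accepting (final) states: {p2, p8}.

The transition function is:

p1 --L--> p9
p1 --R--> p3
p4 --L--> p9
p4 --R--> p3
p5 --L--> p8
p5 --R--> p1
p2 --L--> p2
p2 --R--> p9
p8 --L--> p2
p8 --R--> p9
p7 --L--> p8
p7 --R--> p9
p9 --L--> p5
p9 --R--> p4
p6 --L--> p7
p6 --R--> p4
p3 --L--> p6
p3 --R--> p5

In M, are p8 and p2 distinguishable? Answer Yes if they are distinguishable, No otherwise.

Every state is reachable, so we keep all 9.
Start with accepting vs non-accepting: {p2,p8} | {p1,p3,p4,p5,p6,p7,p9}.
On input L, block {p1,p3,p4,p5,p6,p7,p9} splits into {p1,p3,p4,p6,p9} and {p5,p7}.
Refine {p1,p3,p4,p6,p9} on symbol L: members go to different blocks, giving {p1,p3,p4} and {p6,p9}.
Split {p1,p3,p4} by δ(·,R) → {p1,p4} and {p3}.
On input R, block {p5,p7} splits into {p5} and {p7}.
Refine {p6,p9} on symbol L: members go to different blocks, giving {p6} and {p9}.
The partition is now stable with 7 blocks: {p2,p8} | {p1,p4} | {p5} | {p6} | {p3} | {p7} | {p9}.
p8 and p2 lie in the same block of the stable partition, so they are equivalent — no string distinguishes them.

No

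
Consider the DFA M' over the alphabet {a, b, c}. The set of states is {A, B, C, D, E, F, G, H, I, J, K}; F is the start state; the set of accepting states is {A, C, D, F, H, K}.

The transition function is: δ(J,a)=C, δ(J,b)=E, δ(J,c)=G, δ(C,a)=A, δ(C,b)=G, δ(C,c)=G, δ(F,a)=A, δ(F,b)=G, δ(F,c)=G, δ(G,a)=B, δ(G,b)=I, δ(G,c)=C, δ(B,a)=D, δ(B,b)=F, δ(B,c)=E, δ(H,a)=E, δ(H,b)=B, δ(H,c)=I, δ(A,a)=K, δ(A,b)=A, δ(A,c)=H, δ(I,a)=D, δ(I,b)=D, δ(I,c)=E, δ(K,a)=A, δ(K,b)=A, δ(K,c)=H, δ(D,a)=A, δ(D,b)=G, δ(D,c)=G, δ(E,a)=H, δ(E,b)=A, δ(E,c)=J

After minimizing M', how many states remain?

7

All states are reachable from the start state.
P0 = {A,C,D,F,H,K} | {B,E,G,I,J}.
Split {A,C,D,F,H,K} by δ(·,a) → {A,C,D,F,K} and {H}.
On input b, block {A,C,D,F,K} splits into {C,D,F} and {A,K}.
Refine {B,E,G,I,J} on symbol a: members go to different blocks, giving {B,I,J} and {E} and {G}.
Split {B,I,J} by δ(·,b) → {B,I} and {J}.
The partition is now stable with 7 blocks: {C,D,F} | {B,I} | {H} | {A,K} | {E} | {G} | {J}.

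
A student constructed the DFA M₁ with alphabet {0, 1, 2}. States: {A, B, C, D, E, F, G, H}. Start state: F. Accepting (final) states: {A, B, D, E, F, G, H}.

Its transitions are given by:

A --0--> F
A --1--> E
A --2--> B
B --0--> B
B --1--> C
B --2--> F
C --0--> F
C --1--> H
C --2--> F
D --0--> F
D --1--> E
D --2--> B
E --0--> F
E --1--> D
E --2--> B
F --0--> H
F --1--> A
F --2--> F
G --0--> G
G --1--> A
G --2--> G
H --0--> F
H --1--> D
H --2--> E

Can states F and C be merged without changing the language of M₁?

No

States {G} cannot be reached from the start state, so discard them.
Start with accepting vs non-accepting: {A,B,D,E,F,H} | {C}.
Split {A,B,D,E,F,H} by δ(·,1) → {A,D,E,F,H} and {B}.
Split {A,D,E,F,H} by δ(·,2) → {A,D,E} and {F,H}.
On input 2, block {F,H} splits into {F} and {H}.
The partition is now stable with 5 blocks: {A,D,E} | {C} | {B} | {F} | {H}.
F and C end up in different blocks, so they are distinguishable. For instance, the string 'ε' is accepted from only F.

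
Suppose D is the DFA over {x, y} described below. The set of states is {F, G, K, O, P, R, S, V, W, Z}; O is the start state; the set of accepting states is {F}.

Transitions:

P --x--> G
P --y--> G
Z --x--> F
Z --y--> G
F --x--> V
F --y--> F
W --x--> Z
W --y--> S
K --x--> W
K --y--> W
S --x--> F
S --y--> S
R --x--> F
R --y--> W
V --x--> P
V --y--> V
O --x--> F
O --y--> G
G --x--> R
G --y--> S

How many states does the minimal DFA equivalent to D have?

6

States {K} cannot be reached from the start state, so discard them.
P0 = {F} | {G,O,P,R,S,V,W,Z}.
Refine {G,O,P,R,S,V,W,Z} on symbol x: members go to different blocks, giving {O,R,S,Z} and {G,P,V,W}.
Refine {O,R,S,Z} on symbol y: members go to different blocks, giving {O,R,Z} and {S}.
Split {G,P,V,W} by δ(·,x) → {P,V} and {G,W}.
On input x, block {P,V} splits into {V} and {P}.
The partition is now stable with 6 blocks: {F} | {O,R,Z} | {V} | {S} | {G,W} | {P}.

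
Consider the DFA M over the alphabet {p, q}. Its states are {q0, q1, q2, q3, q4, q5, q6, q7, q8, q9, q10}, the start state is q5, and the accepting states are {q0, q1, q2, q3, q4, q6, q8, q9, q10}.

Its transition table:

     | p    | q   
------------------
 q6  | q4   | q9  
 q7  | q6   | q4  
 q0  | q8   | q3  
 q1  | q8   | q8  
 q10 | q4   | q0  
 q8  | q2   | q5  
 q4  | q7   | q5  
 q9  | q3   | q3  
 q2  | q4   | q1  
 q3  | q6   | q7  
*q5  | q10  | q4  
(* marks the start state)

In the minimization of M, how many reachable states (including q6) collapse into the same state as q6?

3

P0 = {q0,q1,q2,q3,q4,q6,q8,q9,q10} | {q5,q7}.
Split {q0,q1,q2,q3,q4,q6,q8,q9,q10} by δ(·,p) → {q0,q1,q2,q3,q6,q8,q9,q10} and {q4}.
Split {q0,q1,q2,q3,q6,q8,q9,q10} by δ(·,p) → {q0,q1,q3,q8,q9} and {q2,q6,q10}.
On input p, block {q0,q1,q3,q8,q9} splits into {q0,q1,q9} and {q3,q8}.
Stable partition: {q0,q1,q9} | {q5,q7} | {q4} | {q2,q6,q10} | {q3,q8} — 5 equivalence classes.
The equivalence class containing q6 is {q2,q6,q10}, of size 3.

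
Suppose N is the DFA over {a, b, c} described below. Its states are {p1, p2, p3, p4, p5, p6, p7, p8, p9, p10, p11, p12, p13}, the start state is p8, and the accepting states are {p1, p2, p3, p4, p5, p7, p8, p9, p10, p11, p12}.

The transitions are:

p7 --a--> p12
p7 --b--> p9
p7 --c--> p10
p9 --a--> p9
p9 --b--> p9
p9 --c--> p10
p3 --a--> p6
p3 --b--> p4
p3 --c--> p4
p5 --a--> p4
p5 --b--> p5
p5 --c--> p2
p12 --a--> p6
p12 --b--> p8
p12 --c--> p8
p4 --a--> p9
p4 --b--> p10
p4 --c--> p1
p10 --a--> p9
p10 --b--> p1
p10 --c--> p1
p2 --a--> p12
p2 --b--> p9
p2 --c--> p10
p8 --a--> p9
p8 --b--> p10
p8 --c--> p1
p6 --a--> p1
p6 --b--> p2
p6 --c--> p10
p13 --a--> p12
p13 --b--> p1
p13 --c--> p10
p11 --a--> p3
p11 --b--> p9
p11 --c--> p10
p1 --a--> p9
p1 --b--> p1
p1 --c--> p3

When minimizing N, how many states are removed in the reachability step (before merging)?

4

BFS from p8 reaches {p1, p2, p3, p4, p6, p8, p9, p10, p12}; the 4 state(s) p5, p7, p11, p13 are never visited.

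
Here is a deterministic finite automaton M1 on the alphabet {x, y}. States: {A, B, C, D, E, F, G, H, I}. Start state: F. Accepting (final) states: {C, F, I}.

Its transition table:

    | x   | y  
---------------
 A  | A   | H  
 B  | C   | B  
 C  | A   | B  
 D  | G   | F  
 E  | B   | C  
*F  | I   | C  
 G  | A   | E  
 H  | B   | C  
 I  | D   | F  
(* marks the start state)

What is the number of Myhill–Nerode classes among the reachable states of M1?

7

P0 = {C,F,I} | {A,B,D,E,G,H}.
On input x, block {C,F,I} splits into {C,I} and {F}.
Split {C,I} by δ(·,y) → {C} and {I}.
Refine {A,B,D,E,G,H} on symbol x: members go to different blocks, giving {A,D,E,G,H} and {B}.
On input x, block {A,D,E,G,H} splits into {A,D,G} and {E,H}.
Split {A,D,G} by δ(·,y) → {A,G} and {D}.
No further refinement is possible. Final partition (7 blocks): {C} | {A,G} | {F} | {I} | {B} | {E,H} | {D}.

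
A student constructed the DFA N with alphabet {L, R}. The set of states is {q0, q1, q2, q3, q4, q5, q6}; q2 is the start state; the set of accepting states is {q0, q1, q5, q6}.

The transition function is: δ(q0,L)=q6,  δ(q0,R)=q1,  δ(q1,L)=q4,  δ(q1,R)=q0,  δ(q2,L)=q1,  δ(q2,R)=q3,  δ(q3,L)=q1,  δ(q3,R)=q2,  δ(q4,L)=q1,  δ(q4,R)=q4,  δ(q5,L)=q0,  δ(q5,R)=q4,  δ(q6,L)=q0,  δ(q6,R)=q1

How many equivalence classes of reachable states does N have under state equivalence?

3

States {q5} cannot be reached from the start state, so discard them.
P0 = {q0,q1,q6} | {q2,q3,q4}.
On input L, block {q0,q1,q6} splits into {q0,q6} and {q1}.
The partition is now stable with 3 blocks: {q0,q6} | {q2,q3,q4} | {q1}.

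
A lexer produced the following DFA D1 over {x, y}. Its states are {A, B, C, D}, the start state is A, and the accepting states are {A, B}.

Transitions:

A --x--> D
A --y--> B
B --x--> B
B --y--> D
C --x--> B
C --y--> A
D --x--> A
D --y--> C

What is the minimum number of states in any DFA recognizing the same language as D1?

4

All states are reachable from the start state.
Start with accepting vs non-accepting: {A,B} | {C,D}.
On input x, block {A,B} splits into {A} and {B}.
On input x, block {C,D} splits into {C} and {D}.
The partition is now stable with 4 blocks: {A} | {C} | {B} | {D}.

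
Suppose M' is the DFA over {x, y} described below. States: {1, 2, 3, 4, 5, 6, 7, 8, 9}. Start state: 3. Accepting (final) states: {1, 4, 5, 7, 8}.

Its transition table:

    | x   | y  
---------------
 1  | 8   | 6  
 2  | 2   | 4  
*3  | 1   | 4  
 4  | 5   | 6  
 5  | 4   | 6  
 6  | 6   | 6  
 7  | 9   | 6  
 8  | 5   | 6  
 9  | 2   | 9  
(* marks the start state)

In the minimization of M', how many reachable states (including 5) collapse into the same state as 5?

4

Reachable states from the start: {1,3,4,5,6,8}. Unreachable: {2,7,9} — drop them.
Start with accepting vs non-accepting: {1,4,5,8} | {3,6}.
Refine {3,6} on symbol x: members go to different blocks, giving {3} and {6}.
No further refinement is possible. Final partition (3 blocks): {1,4,5,8} | {3} | {6}.
The equivalence class containing 5 is {1,4,5,8}, of size 4.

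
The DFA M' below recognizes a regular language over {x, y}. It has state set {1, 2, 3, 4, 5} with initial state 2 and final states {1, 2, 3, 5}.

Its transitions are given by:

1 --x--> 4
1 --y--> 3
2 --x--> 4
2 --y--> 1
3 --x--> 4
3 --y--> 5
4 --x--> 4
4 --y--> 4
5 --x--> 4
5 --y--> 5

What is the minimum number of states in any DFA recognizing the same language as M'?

2

All states are reachable from the start state.
Start with accepting vs non-accepting: {1,2,3,5} | {4}.
Stable partition: {1,2,3,5} | {4} — 2 equivalence classes.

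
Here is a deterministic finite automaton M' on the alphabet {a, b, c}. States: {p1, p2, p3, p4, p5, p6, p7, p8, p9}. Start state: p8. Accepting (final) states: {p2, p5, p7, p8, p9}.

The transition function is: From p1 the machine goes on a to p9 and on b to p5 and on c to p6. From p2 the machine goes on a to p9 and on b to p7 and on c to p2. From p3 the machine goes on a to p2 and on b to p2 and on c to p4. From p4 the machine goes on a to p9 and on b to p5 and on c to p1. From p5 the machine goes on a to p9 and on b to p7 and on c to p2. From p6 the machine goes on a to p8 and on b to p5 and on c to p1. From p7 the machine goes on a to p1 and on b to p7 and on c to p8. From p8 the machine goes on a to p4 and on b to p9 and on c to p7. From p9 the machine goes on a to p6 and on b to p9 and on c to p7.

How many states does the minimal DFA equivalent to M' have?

3

States {p3} cannot be reached from the start state, so discard them.
Initial partition by acceptance: {p2,p5,p7,p8,p9} | {p1,p4,p6}.
Refine {p2,p5,p7,p8,p9} on symbol a: members go to different blocks, giving {p7,p8,p9} and {p2,p5}.
No further refinement is possible. Final partition (3 blocks): {p7,p8,p9} | {p1,p4,p6} | {p2,p5}.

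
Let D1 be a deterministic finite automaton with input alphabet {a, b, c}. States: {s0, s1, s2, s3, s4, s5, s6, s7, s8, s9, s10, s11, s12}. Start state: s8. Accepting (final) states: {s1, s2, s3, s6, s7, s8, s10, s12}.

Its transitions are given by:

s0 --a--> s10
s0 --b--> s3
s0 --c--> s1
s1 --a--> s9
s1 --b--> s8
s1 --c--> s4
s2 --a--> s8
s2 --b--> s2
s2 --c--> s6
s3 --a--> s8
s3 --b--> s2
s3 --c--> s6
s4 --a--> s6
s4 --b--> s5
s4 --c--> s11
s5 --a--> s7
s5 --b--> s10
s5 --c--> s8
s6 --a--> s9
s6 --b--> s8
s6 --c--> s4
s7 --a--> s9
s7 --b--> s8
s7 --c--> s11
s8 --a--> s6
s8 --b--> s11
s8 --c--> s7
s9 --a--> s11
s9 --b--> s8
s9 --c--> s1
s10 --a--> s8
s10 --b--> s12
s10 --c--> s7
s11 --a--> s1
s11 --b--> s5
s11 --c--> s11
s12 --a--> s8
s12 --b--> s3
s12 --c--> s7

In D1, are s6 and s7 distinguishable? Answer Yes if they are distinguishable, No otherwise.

No

First remove the unreachable states {s0}; 12 states remain.
P0 = {s1,s2,s3,s6,s7,s8,s10,s12} | {s4,s5,s9,s11}.
On input a, block {s1,s2,s3,s6,s7,s8,s10,s12} splits into {s2,s3,s8,s10,s12} and {s1,s6,s7}.
Refine {s2,s3,s8,s10,s12} on symbol a: members go to different blocks, giving {s2,s3,s10,s12} and {s8}.
On input a, block {s4,s5,s9,s11} splits into {s4,s5,s11} and {s9}.
Refine {s4,s5,s11} on symbol b: members go to different blocks, giving {s4,s11} and {s5}.
No further refinement is possible. Final partition (6 blocks): {s2,s3,s10,s12} | {s4,s11} | {s1,s6,s7} | {s8} | {s9} | {s5}.
s6 and s7 lie in the same block of the stable partition, so they are equivalent — no string distinguishes them.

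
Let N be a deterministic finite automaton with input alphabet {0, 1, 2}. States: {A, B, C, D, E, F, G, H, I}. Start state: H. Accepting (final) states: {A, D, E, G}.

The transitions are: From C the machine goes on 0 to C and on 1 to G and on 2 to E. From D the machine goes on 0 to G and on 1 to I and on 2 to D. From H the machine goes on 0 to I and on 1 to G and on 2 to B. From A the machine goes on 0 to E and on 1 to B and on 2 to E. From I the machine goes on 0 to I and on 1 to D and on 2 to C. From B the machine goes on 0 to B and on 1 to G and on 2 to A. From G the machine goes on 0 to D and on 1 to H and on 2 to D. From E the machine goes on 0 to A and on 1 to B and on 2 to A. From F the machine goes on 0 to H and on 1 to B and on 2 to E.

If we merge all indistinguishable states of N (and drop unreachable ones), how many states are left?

States {F} cannot be reached from the start state, so discard them.
P0 = {A,D,E,G} | {B,C,H,I}.
On input 2, block {B,C,H,I} splits into {B,C} and {H,I}.
On input 1, block {A,D,E,G} splits into {A,E} and {D,G}.
Stable partition: {A,E} | {B,C} | {H,I} | {D,G} — 4 equivalence classes.

4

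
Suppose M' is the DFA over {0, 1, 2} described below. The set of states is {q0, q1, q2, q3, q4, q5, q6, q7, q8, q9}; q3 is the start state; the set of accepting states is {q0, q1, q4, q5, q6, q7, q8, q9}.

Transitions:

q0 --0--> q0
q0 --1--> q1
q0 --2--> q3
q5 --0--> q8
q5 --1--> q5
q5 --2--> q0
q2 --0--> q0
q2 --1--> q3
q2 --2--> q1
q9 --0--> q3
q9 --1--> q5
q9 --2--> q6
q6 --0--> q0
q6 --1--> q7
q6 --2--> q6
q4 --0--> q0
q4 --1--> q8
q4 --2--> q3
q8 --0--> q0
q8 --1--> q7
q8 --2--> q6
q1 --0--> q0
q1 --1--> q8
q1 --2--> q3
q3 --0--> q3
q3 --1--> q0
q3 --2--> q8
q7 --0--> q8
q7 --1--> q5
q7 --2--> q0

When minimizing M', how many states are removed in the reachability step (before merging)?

3

Starting at q3 and following transitions, the reachable set is {q0, q1, q3, q5, q6, q7, q8}. That leaves q2, q4, q9 unreachable — 3 in total.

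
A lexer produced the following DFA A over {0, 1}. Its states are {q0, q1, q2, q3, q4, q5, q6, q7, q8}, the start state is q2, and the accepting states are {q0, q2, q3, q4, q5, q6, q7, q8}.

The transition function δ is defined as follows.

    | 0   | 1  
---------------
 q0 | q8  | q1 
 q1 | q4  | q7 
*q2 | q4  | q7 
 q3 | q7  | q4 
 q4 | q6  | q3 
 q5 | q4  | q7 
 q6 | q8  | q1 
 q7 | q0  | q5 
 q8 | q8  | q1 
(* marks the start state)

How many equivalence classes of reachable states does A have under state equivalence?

P0 = {q0,q2,q3,q4,q5,q6,q7,q8} | {q1}.
Split {q0,q2,q3,q4,q5,q6,q7,q8} by δ(·,1) → {q2,q3,q4,q5,q7} and {q0,q6,q8}.
On input 0, block {q2,q3,q4,q5,q7} splits into {q2,q3,q5} and {q4,q7}.
The partition is now stable with 4 blocks: {q2,q3,q5} | {q1} | {q0,q6,q8} | {q4,q7}.

4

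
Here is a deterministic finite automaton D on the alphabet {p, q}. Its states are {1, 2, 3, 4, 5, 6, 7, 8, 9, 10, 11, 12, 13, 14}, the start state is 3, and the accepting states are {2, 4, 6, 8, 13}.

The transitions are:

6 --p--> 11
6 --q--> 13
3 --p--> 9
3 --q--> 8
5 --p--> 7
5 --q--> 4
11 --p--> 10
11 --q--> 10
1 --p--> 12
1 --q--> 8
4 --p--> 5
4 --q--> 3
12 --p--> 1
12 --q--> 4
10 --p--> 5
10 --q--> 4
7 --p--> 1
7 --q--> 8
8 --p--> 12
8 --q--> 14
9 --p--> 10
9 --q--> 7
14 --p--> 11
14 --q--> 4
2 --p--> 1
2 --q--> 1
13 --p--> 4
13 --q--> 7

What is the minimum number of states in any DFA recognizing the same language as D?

4

Reachable states from the start: {1,3,4,5,7,8,9,10,11,12,14}. Unreachable: {2,6,13} — drop them.
Initial partition by acceptance: {4,8} | {1,3,5,7,9,10,11,12,14}.
Refine {1,3,5,7,9,10,11,12,14} on symbol q: members go to different blocks, giving {1,3,5,7,10,12,14} and {9,11}.
Split {1,3,5,7,10,12,14} by δ(·,p) → {1,5,7,10,12} and {3,14}.
Stable partition: {4,8} | {1,5,7,10,12} | {9,11} | {3,14} — 4 equivalence classes.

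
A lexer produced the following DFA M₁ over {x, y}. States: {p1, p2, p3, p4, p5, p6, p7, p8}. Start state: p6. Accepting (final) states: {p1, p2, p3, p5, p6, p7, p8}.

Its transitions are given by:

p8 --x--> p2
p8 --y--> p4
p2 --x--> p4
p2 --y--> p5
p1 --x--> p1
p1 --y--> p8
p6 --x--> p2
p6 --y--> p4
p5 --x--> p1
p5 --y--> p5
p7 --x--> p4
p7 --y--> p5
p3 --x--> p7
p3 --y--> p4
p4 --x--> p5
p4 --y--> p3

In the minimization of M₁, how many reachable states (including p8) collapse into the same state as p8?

Every state is reachable, so we keep all 8.
Initial partition by acceptance: {p1,p2,p3,p5,p6,p7,p8} | {p4}.
Split {p1,p2,p3,p5,p6,p7,p8} by δ(·,x) → {p1,p3,p5,p6,p8} and {p2,p7}.
Refine {p1,p3,p5,p6,p8} on symbol x: members go to different blocks, giving {p3,p6,p8} and {p1,p5}.
Refine {p1,p5} on symbol y: members go to different blocks, giving {p1} and {p5}.
The partition is now stable with 5 blocks: {p3,p6,p8} | {p4} | {p2,p7} | {p1} | {p5}.
The equivalence class containing p8 is {p3,p6,p8}, of size 3.

3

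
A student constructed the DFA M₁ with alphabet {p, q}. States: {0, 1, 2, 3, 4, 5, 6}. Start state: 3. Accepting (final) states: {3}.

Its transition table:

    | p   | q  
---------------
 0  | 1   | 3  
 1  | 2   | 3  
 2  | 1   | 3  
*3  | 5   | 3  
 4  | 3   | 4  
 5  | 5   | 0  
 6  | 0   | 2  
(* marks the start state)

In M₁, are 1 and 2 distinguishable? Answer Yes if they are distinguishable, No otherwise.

Reachable states from the start: {0,1,2,3,5}. Unreachable: {4,6} — drop them.
P0 = {3} | {0,1,2,5}.
Split {0,1,2,5} by δ(·,q) → {0,1,2} and {5}.
No further refinement is possible. Final partition (3 blocks): {3} | {0,1,2} | {5}.
1 and 2 lie in the same block of the stable partition, so they are equivalent — no string distinguishes them.

No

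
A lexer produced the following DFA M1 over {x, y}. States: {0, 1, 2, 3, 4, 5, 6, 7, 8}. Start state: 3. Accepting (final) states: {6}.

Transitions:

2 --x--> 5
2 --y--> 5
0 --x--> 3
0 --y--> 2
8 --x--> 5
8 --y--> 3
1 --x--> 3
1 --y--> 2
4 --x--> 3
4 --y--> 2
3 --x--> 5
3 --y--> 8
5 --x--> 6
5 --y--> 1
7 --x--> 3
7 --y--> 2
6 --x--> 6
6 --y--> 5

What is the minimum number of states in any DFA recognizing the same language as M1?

First remove the unreachable states {0,4,7}; 6 states remain.
Initial partition by acceptance: {6} | {1,2,3,5,8}.
On input x, block {1,2,3,5,8} splits into {1,2,3,8} and {5}.
Split {1,2,3,8} by δ(·,x) → {2,3,8} and {1}.
Split {2,3,8} by δ(·,y) → {3,8} and {2}.
The partition is now stable with 5 blocks: {6} | {3,8} | {5} | {1} | {2}.

5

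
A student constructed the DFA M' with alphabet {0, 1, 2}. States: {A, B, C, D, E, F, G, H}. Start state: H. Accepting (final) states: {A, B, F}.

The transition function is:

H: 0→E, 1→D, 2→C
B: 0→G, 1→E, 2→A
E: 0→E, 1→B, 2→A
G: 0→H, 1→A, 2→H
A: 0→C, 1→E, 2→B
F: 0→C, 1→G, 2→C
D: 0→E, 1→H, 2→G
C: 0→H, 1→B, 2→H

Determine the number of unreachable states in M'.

No path from H leads to F; the other 7 states are all reachable.

1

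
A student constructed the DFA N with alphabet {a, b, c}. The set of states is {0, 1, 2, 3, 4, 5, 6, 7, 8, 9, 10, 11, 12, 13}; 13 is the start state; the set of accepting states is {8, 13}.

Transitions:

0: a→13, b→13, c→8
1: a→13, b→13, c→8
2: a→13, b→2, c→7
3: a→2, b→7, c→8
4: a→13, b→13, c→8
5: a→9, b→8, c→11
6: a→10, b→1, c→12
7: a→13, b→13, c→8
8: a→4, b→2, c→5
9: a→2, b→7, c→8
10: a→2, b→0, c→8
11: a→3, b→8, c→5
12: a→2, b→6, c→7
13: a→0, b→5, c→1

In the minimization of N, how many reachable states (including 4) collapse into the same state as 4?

4

Reachable states from the start: {0,1,2,3,4,5,7,8,9,11,13}. Unreachable: {6,10,12} — drop them.
P0 = {8,13} | {0,1,2,3,4,5,7,9,11}.
On input a, block {0,1,2,3,4,5,7,9,11} splits into {0,1,2,4,7} and {3,5,9,11}.
Refine {8,13} on symbol b: members go to different blocks, giving {8} and {13}.
Split {0,1,2,4,7} by δ(·,b) → {0,1,4,7} and {2}.
On input a, block {3,5,9,11} splits into {3,9} and {5,11}.
Stable partition: {8} | {0,1,4,7} | {3,9} | {13} | {2} | {5,11} — 6 equivalence classes.
The equivalence class containing 4 is {0,1,4,7}, of size 4.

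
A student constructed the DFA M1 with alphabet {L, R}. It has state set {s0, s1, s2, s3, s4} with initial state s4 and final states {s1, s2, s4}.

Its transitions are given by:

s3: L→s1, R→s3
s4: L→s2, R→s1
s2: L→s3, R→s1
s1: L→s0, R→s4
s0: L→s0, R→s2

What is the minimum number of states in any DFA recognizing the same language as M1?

All states are reachable from the start state.
Start with accepting vs non-accepting: {s1,s2,s4} | {s0,s3}.
On input L, block {s1,s2,s4} splits into {s1,s2} and {s4}.
Split {s1,s2} by δ(·,R) → {s1} and {s2}.
On input L, block {s0,s3} splits into {s0} and {s3}.
Stable partition: {s1} | {s0} | {s4} | {s2} | {s3} — 5 equivalence classes.

5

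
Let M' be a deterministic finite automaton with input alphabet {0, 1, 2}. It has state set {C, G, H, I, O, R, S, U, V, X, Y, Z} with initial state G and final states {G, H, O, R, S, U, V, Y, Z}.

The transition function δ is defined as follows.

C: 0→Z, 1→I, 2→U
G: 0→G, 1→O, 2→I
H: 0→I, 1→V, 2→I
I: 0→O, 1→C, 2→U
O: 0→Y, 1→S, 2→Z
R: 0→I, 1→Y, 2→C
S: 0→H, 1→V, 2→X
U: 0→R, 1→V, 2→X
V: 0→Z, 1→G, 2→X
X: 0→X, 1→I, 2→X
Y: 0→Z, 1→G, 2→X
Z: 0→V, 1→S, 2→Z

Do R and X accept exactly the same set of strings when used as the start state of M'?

All states are reachable from the start state.
Initial partition by acceptance: {G,H,O,R,S,U,V,Y,Z} | {C,I,X}.
Refine {G,H,O,R,S,U,V,Y,Z} on symbol 0: members go to different blocks, giving {G,O,S,U,V,Y,Z} and {H,R}.
Split {G,O,S,U,V,Y,Z} by δ(·,0) → {G,O,V,Y,Z} and {S,U}.
Refine {G,O,V,Y,Z} on symbol 1: members go to different blocks, giving {G,V,Y} and {O,Z}.
Split {G,V,Y} by δ(·,0) → {V,Y} and {G}.
On input 0, block {C,I,X} splits into {C,I} and {X}.
No further refinement is possible. Final partition (7 blocks): {V,Y} | {C,I} | {H,R} | {S,U} | {O,Z} | {G} | {X}.
R and X end up in different blocks, so they are distinguishable. For instance, the string 'ε' is accepted from only R.

No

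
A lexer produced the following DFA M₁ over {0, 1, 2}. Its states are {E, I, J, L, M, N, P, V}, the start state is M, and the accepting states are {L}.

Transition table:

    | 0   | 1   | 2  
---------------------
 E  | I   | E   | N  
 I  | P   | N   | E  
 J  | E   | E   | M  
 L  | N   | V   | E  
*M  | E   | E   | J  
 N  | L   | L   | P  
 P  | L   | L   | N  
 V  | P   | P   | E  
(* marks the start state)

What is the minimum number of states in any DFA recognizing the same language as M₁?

Every state is reachable, so we keep all 8.
Initial partition by acceptance: {L} | {E,I,J,M,N,P,V}.
On input 0, block {E,I,J,M,N,P,V} splits into {E,I,J,M,V} and {N,P}.
On input 0, block {E,I,J,M,V} splits into {E,J,M} and {I,V}.
Split {E,J,M} by δ(·,0) → {J,M} and {E}.
No further refinement is possible. Final partition (5 blocks): {L} | {J,M} | {N,P} | {I,V} | {E}.

5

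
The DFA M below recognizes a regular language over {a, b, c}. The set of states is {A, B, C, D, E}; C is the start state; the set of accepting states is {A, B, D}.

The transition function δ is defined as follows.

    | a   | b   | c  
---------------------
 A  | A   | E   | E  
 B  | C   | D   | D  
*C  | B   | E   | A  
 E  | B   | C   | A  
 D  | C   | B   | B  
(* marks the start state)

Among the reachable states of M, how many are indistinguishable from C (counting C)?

Start with accepting vs non-accepting: {A,B,D} | {C,E}.
Split {A,B,D} by δ(·,a) → {B,D} and {A}.
Stable partition: {B,D} | {C,E} | {A} — 3 equivalence classes.
State C belongs to the block {C,E}, which has 2 states.

2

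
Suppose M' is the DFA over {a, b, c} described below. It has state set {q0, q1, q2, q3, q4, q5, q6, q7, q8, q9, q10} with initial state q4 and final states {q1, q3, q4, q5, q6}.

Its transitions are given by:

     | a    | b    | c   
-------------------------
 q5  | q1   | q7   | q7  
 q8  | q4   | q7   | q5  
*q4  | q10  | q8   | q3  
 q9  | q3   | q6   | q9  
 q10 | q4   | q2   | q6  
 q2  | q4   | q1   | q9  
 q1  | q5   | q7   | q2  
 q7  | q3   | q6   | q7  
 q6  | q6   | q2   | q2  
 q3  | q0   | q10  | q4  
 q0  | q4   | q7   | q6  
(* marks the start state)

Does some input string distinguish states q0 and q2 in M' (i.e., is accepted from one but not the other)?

Yes

P0 = {q1,q3,q4,q5,q6} | {q0,q2,q7,q8,q9,q10}.
Split {q1,q3,q4,q5,q6} by δ(·,a) → {q1,q5,q6} and {q3,q4}.
On input b, block {q0,q2,q7,q8,q9,q10} splits into {q0,q8,q10} and {q2,q7,q9}.
The partition is now stable with 4 blocks: {q1,q5,q6} | {q0,q8,q10} | {q3,q4} | {q2,q7,q9}.
q0 and q2 end up in different blocks, so they are distinguishable. For instance, the string 'b' is accepted from only q2.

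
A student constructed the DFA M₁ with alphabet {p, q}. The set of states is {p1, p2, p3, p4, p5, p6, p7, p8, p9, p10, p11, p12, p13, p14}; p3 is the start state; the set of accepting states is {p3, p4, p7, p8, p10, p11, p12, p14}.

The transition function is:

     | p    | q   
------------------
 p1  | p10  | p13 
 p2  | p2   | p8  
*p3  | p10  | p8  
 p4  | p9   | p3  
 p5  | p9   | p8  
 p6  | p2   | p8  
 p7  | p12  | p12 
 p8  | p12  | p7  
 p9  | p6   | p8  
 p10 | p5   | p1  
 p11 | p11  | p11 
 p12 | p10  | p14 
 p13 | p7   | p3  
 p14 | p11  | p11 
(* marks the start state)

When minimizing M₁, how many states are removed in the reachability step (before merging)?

1

BFS from p3 reaches {p1, p2, p3, p5, p6, p7, p8, p9, p10, p11, p12, p13, p14}; the 1 state(s) p4 are never visited.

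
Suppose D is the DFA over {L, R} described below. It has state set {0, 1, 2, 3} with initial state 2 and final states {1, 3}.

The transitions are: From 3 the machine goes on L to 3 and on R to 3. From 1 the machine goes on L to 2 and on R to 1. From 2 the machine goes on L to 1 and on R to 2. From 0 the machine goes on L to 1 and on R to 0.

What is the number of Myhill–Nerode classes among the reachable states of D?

Reachable states from the start: {1,2}. Unreachable: {0,3} — drop them.
Start with accepting vs non-accepting: {1} | {2}.
The partition is now stable with 2 blocks: {1} | {2}.

2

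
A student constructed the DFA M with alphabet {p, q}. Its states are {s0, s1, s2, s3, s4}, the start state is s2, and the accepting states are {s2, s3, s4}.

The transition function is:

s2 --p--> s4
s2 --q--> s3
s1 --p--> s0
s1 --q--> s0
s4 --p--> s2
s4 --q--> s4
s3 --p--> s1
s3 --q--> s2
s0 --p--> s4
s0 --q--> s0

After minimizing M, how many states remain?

Initial partition by acceptance: {s2,s3,s4} | {s0,s1}.
On input p, block {s2,s3,s4} splits into {s2,s4} and {s3}.
On input q, block {s2,s4} splits into {s2} and {s4}.
Split {s0,s1} by δ(·,p) → {s0} and {s1}.
Stable partition: {s2} | {s0} | {s3} | {s4} | {s1} — 5 equivalence classes.

5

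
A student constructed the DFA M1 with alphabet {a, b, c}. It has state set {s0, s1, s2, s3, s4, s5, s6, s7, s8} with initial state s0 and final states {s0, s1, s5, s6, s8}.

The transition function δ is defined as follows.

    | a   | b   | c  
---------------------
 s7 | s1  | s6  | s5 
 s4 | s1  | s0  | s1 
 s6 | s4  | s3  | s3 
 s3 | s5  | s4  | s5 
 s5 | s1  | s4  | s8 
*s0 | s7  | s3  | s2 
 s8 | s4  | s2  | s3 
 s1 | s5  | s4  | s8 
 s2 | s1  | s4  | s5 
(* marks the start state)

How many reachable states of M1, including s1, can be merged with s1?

2

Every state is reachable, so we keep all 9.
P0 = {s0,s1,s5,s6,s8} | {s2,s3,s4,s7}.
On input a, block {s0,s1,s5,s6,s8} splits into {s0,s6,s8} and {s1,s5}.
Split {s2,s3,s4,s7} by δ(·,b) → {s2,s3} and {s4,s7}.
The partition is now stable with 4 blocks: {s0,s6,s8} | {s2,s3} | {s1,s5} | {s4,s7}.
The equivalence class containing s1 is {s1,s5}, of size 2.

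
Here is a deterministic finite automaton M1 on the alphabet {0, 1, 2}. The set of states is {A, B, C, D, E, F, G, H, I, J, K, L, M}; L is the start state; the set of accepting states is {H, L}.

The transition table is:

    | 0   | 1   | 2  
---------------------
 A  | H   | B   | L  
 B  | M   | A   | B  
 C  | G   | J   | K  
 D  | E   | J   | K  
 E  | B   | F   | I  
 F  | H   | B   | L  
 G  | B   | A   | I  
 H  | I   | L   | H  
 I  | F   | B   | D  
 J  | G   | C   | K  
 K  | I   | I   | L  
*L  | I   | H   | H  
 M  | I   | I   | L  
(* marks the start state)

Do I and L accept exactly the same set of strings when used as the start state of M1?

No

P0 = {H,L} | {A,B,C,D,E,F,G,I,J,K,M}.
Split {A,B,C,D,E,F,G,I,J,K,M} by δ(·,0) → {B,C,D,E,G,I,J,K,M} and {A,F}.
Split {B,C,D,E,G,I,J,K,M} by δ(·,0) → {B,C,D,E,G,J,K,M} and {I}.
Split {B,C,D,E,G,J,K,M} by δ(·,0) → {B,C,D,E,G,J} and {K,M}.
Split {B,C,D,E,G,J} by δ(·,0) → {C,D,E,G,J} and {B}.
On input 0, block {C,D,E,G,J} splits into {C,D,J} and {E,G}.
No further refinement is possible. Final partition (7 blocks): {H,L} | {C,D,J} | {A,F} | {I} | {K,M} | {B} | {E,G}.
I and L end up in different blocks, so they are distinguishable. For instance, the string 'ε' is accepted from only L.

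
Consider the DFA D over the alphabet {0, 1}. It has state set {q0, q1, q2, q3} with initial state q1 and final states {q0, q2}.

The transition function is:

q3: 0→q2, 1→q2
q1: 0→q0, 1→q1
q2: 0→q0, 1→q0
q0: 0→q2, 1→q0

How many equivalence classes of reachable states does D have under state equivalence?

First remove the unreachable states {q3}; 3 states remain.
Initial partition by acceptance: {q0,q2} | {q1}.
The partition is now stable with 2 blocks: {q0,q2} | {q1}.

2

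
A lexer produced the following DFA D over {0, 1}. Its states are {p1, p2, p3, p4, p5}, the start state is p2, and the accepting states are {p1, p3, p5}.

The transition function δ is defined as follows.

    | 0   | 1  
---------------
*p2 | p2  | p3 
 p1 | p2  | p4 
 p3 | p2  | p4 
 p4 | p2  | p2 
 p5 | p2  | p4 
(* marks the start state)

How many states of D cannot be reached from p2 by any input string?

BFS from p2 reaches {p2, p3, p4}; the 2 state(s) p1, p5 are never visited.

2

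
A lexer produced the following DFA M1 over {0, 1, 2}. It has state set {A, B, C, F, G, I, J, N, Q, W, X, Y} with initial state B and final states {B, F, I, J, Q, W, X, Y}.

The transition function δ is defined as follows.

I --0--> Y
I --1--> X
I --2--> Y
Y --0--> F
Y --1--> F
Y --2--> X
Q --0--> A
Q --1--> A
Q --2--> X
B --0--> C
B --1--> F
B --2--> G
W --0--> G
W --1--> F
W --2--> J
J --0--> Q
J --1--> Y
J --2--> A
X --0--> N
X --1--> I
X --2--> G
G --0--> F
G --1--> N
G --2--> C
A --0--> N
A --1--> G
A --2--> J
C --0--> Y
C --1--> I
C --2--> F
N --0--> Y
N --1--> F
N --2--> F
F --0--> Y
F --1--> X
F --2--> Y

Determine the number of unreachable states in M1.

Starting at B and following transitions, the reachable set is {B, C, F, G, I, N, X, Y}. That leaves A, J, Q, W unreachable — 4 in total.

4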